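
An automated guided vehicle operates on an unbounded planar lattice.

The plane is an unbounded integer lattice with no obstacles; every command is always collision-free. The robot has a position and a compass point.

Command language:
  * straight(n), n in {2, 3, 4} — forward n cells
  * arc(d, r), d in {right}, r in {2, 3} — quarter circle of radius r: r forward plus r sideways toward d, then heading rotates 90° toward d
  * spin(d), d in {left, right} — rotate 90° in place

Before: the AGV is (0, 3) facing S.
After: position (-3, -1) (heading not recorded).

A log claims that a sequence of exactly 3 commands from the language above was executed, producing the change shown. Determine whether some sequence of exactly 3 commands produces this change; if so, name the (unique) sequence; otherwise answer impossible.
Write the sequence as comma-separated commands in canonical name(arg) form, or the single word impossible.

straight(4), spin(right), straight(3)

key: running straight(3) before straight(4) would end elsewhere — order is forced
start: (0, 3) facing S
[1] after straight(4): (0, -1) facing S
[2] after spin(right): (0, -1) facing W
[3] after straight(3): (-3, -1) facing W
uniquely the one of 343 3-step routes that fits.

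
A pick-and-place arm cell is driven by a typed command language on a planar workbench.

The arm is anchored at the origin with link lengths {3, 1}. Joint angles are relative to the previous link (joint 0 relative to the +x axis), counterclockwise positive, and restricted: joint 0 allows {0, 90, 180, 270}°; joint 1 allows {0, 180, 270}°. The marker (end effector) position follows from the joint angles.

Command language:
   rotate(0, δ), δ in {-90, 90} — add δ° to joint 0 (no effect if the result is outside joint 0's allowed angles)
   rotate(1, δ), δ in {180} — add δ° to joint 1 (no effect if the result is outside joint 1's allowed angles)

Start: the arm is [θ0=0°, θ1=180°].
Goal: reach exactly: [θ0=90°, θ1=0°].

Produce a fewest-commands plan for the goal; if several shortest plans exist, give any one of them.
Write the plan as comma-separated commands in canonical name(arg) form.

rotate(1, 180), rotate(0, 90)

t0: [θ0=0°, θ1=180°]
[1] after rotate(1, 180): [θ0=0°, θ1=0°]
[2] after rotate(0, 90): [θ0=90°, θ1=0°]
nothing shorter than 2 reaches the goal.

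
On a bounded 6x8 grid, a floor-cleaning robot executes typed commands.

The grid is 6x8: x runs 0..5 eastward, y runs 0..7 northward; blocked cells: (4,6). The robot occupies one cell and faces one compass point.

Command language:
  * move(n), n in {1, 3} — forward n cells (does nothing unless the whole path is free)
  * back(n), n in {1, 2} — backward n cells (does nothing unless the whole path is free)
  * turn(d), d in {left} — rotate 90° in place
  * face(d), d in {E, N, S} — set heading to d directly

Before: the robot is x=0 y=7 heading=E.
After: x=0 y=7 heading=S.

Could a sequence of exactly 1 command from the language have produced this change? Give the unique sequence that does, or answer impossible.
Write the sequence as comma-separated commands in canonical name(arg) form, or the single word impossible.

face(S)

key: (0,7) unchanged — the single command moves nothing
initial: x=0 y=7 heading=E
[1] after face(S): x=0 y=7 heading=S
uniquely the one of 8 1-step routes that fits.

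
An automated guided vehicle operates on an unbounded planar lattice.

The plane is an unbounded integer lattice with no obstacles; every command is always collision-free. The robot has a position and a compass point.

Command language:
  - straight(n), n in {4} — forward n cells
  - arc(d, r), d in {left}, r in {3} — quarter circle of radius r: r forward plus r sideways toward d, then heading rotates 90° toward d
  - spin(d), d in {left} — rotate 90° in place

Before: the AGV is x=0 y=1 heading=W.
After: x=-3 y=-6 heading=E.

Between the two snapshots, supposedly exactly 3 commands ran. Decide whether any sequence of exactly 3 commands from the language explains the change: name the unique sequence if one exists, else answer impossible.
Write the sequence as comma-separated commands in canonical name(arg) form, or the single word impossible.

key: position moved to (-3,-6) AND the heading swung to E — translation plus rotation needed
start: x=0 y=1 heading=W
1. arc(left, 3) → x=-3 y=-2 heading=S
2. straight(4) → x=-3 y=-6 heading=S
3. spin(left) → x=-3 y=-6 heading=E
no other 3-command option fits: unique.

arc(left, 3), straight(4), spin(left)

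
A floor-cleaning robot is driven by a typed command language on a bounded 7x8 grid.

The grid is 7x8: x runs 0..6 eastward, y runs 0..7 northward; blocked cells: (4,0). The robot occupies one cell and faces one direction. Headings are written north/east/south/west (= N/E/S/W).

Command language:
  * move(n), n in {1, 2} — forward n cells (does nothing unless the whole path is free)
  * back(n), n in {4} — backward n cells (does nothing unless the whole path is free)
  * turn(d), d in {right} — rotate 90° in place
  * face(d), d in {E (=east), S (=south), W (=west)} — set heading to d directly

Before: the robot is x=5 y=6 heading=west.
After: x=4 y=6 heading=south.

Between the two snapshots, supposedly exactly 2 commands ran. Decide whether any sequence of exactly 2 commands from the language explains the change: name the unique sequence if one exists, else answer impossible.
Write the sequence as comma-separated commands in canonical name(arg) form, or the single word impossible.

key: running face(S) before move(1) would end elsewhere — order is forced
from: x=5 y=6 heading=west
step 1 (move(1)): x=4 y=6 heading=west
step 2 (face(S)): x=4 y=6 heading=south
no other 2-command option fits: unique.

move(1), face(S)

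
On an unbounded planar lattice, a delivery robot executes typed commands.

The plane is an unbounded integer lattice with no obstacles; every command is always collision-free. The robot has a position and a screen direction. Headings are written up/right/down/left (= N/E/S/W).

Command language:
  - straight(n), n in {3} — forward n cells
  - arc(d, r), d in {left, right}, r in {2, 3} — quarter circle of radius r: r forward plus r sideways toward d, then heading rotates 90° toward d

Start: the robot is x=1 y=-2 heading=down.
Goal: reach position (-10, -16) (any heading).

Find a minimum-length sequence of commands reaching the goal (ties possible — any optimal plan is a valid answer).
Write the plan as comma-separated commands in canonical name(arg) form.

initial: x=1 y=-2 heading=down
[1] after arc(right, 2): x=-1 y=-4 heading=left
[2] after arc(left, 3): x=-4 y=-7 heading=down
[3] after straight(3): x=-4 y=-10 heading=down
[4] after arc(right, 3): x=-7 y=-13 heading=left
[5] after arc(left, 3): x=-10 y=-16 heading=down
nothing shorter than 5 reaches the goal.

arc(right, 2), arc(left, 3), straight(3), arc(right, 3), arc(left, 3)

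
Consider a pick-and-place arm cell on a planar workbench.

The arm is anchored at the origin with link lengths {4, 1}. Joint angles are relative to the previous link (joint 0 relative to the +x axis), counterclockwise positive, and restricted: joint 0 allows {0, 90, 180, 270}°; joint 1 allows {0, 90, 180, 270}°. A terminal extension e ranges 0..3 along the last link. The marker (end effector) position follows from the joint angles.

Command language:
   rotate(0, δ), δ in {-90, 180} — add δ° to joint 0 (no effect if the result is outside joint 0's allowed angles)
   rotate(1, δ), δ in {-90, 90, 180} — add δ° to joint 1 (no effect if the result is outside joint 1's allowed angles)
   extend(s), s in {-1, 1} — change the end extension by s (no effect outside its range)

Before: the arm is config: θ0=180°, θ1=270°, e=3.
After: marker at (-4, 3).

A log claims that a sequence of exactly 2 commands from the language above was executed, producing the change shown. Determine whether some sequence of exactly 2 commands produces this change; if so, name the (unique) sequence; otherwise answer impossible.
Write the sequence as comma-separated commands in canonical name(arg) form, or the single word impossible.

extend(1), extend(-1)

key: order matters: swapping extend(1) and extend(-1) lands elsewhere
from: config: θ0=180°, θ1=270°, e=3
step 1 (extend(1)): config: θ0=180°, θ1=270°, e=3
step 2 (extend(-1)): config: θ0=180°, θ1=270°, e=2
uniquely the one of 49 2-step routes that fits.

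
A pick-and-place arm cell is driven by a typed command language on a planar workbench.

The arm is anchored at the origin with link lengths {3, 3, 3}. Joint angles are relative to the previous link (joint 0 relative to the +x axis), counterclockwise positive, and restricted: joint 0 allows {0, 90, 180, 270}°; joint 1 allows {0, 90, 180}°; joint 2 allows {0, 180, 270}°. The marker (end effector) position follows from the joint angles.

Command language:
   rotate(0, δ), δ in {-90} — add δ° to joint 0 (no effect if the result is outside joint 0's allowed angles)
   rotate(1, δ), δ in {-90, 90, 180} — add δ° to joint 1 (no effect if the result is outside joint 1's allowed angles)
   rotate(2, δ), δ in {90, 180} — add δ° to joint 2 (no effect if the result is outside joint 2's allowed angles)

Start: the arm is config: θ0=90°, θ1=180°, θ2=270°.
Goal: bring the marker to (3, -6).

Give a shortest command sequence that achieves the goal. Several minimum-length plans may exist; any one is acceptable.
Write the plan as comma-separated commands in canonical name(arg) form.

rotate(0, -90), rotate(0, -90), rotate(1, -90)

from: config: θ0=90°, θ1=180°, θ2=270°
1. rotate(0, -90) → config: θ0=0°, θ1=180°, θ2=270°
2. rotate(0, -90) → config: θ0=270°, θ1=180°, θ2=270°
3. rotate(1, -90) → config: θ0=270°, θ1=90°, θ2=270°
nothing shorter than 3 reaches the goal.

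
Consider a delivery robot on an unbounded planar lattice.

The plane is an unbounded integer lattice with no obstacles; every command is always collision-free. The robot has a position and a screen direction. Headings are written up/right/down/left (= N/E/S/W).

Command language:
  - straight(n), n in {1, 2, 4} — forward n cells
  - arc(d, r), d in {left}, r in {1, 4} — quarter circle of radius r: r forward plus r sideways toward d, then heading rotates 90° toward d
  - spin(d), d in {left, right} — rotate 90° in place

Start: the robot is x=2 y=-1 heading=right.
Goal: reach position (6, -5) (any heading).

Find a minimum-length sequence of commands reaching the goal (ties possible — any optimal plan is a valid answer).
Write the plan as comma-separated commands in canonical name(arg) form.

begin: x=2 y=-1 heading=right
1. spin(right) → x=2 y=-1 heading=down
2. arc(left, 4) → x=6 y=-5 heading=right
no 1-step plan works, so 2 is optimal.

spin(right), arc(left, 4)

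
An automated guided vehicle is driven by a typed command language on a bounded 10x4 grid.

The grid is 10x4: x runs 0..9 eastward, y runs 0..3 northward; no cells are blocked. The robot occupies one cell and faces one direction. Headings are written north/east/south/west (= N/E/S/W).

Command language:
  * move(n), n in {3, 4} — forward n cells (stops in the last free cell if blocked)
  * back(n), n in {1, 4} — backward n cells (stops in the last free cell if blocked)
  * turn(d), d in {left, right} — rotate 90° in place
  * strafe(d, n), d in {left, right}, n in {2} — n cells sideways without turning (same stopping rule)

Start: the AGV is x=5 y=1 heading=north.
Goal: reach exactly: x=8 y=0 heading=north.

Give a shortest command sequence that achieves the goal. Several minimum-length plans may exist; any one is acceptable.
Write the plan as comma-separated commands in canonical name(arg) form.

back(1), turn(right), move(3), turn(left)

from: x=5 y=1 heading=north
step 1 (back(1)): x=5 y=0 heading=north
step 2 (turn(right)): x=5 y=0 heading=east
step 3 (move(3)): x=8 y=0 heading=east
step 4 (turn(left)): x=8 y=0 heading=north
shorter routes all fall short; 4 is best.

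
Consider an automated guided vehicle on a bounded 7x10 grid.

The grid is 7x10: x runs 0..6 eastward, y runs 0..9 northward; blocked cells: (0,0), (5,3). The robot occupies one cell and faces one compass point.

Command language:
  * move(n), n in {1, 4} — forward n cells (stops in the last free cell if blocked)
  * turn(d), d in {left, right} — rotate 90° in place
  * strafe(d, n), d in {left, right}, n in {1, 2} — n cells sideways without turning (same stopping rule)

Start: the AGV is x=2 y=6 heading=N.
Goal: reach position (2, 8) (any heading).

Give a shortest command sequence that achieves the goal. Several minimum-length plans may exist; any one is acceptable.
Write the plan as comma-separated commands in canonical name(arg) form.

turn(right), strafe(left, 2)

initial: x=2 y=6 heading=N
[1] after turn(right): x=2 y=6 heading=E
[2] after strafe(left, 2): x=2 y=8 heading=E
no 1-step plan works, so 2 is optimal.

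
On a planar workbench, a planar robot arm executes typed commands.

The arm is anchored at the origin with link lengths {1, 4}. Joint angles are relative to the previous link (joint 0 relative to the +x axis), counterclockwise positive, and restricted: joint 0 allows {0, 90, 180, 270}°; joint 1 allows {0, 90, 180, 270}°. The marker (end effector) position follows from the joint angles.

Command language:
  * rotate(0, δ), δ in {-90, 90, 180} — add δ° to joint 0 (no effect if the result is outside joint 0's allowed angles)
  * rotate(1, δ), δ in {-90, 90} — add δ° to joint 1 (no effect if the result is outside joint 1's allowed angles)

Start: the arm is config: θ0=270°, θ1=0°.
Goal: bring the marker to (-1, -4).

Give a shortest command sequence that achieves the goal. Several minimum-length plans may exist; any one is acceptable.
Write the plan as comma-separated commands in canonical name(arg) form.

begin: config: θ0=270°, θ1=0°
1. rotate(0, -90) → config: θ0=180°, θ1=0°
2. rotate(1, 90) → config: θ0=180°, θ1=90°
nothing shorter than 2 reaches the goal.

rotate(0, -90), rotate(1, 90)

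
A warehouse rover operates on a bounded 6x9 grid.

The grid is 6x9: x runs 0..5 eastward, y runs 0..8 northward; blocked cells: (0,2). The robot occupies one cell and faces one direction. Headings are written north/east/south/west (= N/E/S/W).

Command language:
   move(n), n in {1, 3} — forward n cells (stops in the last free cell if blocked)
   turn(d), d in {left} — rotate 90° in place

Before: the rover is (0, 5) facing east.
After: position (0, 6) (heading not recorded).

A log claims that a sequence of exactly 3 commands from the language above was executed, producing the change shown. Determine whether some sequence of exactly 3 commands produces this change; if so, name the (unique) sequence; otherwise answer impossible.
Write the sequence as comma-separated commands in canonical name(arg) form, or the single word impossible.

turn(left), move(1), turn(left)

from: (0, 5) facing east
[1] after turn(left): (0, 5) facing north
[2] after move(1): (0, 6) facing north
[3] after turn(left): (0, 6) facing west
no rival 3-sequence matches.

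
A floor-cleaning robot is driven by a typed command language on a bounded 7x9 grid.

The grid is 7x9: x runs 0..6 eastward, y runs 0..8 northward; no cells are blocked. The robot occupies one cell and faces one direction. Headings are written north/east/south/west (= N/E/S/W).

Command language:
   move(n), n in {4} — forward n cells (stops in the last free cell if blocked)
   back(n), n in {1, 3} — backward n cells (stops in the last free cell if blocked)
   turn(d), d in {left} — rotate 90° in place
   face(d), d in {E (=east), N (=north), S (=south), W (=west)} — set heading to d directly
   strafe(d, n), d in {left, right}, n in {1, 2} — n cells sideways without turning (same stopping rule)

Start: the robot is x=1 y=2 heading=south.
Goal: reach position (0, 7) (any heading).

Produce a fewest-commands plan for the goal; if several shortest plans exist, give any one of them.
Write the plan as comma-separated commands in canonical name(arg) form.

initial: x=1 y=2 heading=south
t=1 back(1) ⇒ x=1 y=3 heading=south
t=2 face(N) ⇒ x=1 y=3 heading=north
t=3 strafe(left, 1) ⇒ x=0 y=3 heading=north
t=4 move(4) ⇒ x=0 y=7 heading=north
no 3-step plan works, so 4 is optimal.

back(1), face(N), strafe(left, 1), move(4)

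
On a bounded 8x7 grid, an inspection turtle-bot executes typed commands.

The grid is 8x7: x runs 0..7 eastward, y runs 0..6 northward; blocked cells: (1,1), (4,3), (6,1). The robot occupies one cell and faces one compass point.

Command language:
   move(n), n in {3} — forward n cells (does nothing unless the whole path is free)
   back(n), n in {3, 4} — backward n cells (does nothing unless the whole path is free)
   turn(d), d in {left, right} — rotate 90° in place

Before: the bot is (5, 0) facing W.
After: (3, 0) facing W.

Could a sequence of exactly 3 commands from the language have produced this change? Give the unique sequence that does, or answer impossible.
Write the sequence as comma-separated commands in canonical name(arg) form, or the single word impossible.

key: heading stays W — no command in the sequence turns
initial: (5, 0) facing W
step 1 (move(3)): (2, 0) facing W
step 2 (back(4)): (6, 0) facing W
step 3 (move(3)): (3, 0) facing W
uniquely the one of 125 3-step routes that fits.

move(3), back(4), move(3)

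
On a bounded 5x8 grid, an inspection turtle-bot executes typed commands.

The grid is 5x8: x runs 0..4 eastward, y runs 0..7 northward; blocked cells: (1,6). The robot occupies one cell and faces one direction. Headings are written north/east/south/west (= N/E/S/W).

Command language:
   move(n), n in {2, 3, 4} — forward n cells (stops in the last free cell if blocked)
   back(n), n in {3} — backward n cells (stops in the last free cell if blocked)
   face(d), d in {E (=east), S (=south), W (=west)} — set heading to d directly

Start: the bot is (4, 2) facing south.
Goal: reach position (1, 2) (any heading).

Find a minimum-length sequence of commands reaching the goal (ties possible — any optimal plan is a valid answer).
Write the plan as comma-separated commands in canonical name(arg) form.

face(E), back(3)

begin: (4, 2) facing south
step 1 (face(E)): (4, 2) facing east
step 2 (back(3)): (1, 2) facing east
nothing shorter than 2 reaches the goal.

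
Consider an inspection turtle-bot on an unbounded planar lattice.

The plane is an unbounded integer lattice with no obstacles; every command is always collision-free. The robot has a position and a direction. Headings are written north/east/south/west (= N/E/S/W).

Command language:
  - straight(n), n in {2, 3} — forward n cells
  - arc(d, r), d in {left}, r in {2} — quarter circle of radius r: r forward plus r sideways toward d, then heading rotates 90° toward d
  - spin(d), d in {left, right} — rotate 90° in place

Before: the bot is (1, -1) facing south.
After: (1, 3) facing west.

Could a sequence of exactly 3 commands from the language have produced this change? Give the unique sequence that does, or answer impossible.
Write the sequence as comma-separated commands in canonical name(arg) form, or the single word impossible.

spin(left), arc(left, 2), arc(left, 2)

key: order matters: swapping spin(left) and arc(left, 2) lands elsewhere
initial: (1, -1) facing south
step 1 (spin(left)): (1, -1) facing east
step 2 (arc(left, 2)): (3, 1) facing north
step 3 (arc(left, 2)): (1, 3) facing west
no rival 3-sequence matches.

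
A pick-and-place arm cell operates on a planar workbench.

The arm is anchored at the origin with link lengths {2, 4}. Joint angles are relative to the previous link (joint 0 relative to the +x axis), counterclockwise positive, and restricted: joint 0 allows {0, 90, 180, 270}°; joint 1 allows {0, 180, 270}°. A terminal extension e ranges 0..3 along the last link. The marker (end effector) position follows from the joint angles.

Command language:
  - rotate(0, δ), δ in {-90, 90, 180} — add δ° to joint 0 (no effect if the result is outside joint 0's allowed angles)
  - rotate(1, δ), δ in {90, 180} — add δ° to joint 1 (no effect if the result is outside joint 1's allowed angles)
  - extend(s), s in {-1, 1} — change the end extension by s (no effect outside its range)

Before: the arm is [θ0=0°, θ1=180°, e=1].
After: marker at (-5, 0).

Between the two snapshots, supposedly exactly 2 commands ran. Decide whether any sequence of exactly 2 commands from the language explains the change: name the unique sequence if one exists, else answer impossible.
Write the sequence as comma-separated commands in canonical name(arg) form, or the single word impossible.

begin: [θ0=0°, θ1=180°, e=1]
[1] after extend(1): [θ0=0°, θ1=180°, e=2]
[2] after extend(1): [θ0=0°, θ1=180°, e=3]
uniquely the one of 49 2-step routes that fits.

extend(1), extend(1)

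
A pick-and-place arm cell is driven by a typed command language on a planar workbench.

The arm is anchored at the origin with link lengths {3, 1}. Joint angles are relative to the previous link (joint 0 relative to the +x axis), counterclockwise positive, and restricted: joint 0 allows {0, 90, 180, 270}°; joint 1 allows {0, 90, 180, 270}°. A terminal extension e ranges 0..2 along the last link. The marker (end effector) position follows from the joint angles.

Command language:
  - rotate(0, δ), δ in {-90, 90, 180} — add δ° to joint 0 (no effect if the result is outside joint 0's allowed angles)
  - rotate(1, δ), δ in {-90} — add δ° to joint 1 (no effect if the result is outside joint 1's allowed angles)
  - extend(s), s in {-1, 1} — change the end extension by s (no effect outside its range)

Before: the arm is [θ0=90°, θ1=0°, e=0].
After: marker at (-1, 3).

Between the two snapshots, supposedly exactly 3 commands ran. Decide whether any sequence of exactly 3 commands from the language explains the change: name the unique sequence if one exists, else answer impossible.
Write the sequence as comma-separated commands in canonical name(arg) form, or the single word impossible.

rotate(1, -90), rotate(1, -90), rotate(1, -90)

from: [θ0=90°, θ1=0°, e=0]
step 1 (rotate(1, -90)): [θ0=90°, θ1=270°, e=0]
step 2 (rotate(1, -90)): [θ0=90°, θ1=180°, e=0]
step 3 (rotate(1, -90)): [θ0=90°, θ1=90°, e=0]
no rival 3-sequence matches.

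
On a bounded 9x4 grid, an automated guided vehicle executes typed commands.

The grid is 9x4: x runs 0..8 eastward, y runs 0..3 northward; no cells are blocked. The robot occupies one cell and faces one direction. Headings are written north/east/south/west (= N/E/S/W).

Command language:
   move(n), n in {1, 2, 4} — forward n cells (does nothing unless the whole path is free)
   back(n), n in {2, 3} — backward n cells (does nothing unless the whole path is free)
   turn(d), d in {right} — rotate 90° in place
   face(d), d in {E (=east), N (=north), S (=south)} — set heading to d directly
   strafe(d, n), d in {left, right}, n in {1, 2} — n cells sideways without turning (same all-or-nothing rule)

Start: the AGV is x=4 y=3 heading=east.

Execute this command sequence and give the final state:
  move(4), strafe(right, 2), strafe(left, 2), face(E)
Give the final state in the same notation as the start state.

x=8 y=3 heading=east

start: x=4 y=3 heading=east
step 1 (move(4)): x=8 y=3 heading=east
step 2 (strafe(right, 2)): x=8 y=1 heading=east
step 3 (strafe(left, 2)): x=8 y=3 heading=east
step 4 (face(E)): x=8 y=3 heading=east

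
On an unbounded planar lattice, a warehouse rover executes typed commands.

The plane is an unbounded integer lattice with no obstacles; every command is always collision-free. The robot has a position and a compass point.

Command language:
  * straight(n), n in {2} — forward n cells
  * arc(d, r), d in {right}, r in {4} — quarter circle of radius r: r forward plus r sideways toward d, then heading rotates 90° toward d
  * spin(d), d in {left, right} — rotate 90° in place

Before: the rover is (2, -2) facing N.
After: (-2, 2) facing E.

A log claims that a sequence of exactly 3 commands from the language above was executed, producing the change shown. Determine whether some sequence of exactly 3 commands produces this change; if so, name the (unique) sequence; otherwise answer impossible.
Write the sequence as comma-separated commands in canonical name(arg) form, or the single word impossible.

spin(left), arc(right, 4), spin(right)

key: running spin(right) before spin(left) would end elsewhere — order is forced
t0: (2, -2) facing N
step 1 (spin(left)): (2, -2) facing W
step 2 (arc(right, 4)): (-2, 2) facing N
step 3 (spin(right)): (-2, 2) facing E
uniquely the one of 64 3-step routes that fits.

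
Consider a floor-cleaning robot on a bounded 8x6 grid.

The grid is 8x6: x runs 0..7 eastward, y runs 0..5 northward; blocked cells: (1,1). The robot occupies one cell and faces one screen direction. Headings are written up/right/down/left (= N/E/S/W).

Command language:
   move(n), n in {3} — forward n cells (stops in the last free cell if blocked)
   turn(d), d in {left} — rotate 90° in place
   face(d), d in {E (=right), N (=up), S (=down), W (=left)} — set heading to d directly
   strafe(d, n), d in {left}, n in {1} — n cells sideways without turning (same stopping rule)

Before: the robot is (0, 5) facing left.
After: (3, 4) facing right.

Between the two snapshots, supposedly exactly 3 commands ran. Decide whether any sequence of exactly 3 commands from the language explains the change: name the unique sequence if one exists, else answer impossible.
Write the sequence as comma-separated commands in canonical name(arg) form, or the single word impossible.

strafe(left, 1), face(E), move(3)

key: running move(3) before strafe(left, 1) would end elsewhere — order is forced
from: (0, 5) facing left
step 1 (strafe(left, 1)): (0, 4) facing left
step 2 (face(E)): (0, 4) facing right
step 3 (move(3)): (3, 4) facing right
uniquely the one of 343 3-step routes that fits.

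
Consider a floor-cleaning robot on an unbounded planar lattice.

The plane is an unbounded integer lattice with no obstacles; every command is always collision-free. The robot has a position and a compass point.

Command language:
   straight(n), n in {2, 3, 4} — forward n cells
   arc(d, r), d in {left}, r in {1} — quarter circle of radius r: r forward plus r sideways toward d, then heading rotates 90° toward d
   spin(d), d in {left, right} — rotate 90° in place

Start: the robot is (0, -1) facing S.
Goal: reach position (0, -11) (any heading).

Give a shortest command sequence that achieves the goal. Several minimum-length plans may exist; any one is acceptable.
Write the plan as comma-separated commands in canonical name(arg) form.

straight(3), straight(3), straight(4)

t0: (0, -1) facing S
step 1 (straight(3)): (0, -4) facing S
step 2 (straight(3)): (0, -7) facing S
step 3 (straight(4)): (0, -11) facing S
minimal: 3 command(s), checked below 3.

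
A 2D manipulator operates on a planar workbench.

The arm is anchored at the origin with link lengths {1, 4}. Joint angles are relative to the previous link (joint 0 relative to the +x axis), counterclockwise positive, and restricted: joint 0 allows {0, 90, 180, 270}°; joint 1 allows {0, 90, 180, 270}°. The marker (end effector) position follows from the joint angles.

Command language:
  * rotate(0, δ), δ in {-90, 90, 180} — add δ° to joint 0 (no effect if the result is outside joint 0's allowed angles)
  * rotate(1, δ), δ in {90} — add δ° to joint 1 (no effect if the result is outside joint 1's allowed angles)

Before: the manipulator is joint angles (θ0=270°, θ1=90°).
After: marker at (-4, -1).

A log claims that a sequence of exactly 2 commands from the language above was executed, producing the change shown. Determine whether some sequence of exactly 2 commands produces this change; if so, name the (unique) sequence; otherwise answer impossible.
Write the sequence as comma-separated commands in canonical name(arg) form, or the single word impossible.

initial: joint angles (θ0=270°, θ1=90°)
t=1 rotate(1, 90) ⇒ joint angles (θ0=270°, θ1=180°)
t=2 rotate(1, 90) ⇒ joint angles (θ0=270°, θ1=270°)
no other 2-command option fits: unique.

rotate(1, 90), rotate(1, 90)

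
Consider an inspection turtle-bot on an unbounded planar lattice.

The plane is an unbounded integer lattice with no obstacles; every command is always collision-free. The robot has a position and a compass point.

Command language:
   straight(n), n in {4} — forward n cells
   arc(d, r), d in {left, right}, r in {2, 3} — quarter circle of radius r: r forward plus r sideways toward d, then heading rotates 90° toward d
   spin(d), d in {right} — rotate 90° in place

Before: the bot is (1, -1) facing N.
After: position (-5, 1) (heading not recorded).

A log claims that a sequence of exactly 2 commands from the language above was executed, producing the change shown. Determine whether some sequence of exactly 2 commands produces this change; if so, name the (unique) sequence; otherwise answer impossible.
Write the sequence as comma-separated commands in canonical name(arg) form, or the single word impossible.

key: order matters: swapping arc(left, 2) and straight(4) lands elsewhere
t0: (1, -1) facing N
step 1 (arc(left, 2)): (-1, 1) facing W
step 2 (straight(4)): (-5, 1) facing W
uniquely the one of 36 2-step routes that fits.

arc(left, 2), straight(4)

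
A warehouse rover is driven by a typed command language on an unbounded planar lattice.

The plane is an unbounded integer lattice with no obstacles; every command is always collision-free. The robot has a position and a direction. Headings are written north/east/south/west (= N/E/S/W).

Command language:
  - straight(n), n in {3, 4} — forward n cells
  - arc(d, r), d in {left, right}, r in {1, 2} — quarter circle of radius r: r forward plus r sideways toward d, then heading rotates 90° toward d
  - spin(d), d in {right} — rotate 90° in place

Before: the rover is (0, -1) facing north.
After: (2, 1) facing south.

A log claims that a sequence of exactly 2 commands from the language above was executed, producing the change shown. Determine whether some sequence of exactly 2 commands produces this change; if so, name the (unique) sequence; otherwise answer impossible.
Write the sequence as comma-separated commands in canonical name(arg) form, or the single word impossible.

key: cell and facing (now S) both changed — the 2 commands mix motion and turning
begin: (0, -1) facing north
step 1 (arc(right, 2)): (2, 1) facing east
step 2 (spin(right)): (2, 1) facing south
uniquely the one of 49 2-step routes that fits.

arc(right, 2), spin(right)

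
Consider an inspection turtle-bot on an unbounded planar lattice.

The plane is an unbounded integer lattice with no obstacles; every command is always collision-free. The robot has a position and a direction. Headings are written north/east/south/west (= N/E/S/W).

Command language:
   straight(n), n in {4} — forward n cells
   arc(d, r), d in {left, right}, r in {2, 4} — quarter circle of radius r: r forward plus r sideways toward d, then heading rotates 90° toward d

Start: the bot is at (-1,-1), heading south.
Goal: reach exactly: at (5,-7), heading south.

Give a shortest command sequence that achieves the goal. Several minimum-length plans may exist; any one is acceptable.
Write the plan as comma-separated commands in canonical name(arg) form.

start: at (-1,-1), heading south
1. arc(left, 2) → at (1,-3), heading east
2. arc(right, 4) → at (5,-7), heading south
nothing shorter than 2 reaches the goal.

arc(left, 2), arc(right, 4)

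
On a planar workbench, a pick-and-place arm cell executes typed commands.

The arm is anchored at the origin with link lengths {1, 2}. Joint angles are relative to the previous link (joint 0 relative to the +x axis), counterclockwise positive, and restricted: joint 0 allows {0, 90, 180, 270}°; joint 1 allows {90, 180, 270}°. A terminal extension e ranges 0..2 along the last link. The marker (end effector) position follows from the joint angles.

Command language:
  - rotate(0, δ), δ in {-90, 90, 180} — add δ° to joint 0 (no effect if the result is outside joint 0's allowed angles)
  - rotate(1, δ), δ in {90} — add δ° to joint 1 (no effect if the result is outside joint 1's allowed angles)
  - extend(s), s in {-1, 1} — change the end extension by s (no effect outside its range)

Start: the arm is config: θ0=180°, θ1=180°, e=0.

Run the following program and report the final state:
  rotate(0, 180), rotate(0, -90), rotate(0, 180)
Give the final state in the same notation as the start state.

begin: config: θ0=180°, θ1=180°, e=0
[1] after rotate(0, 180): config: θ0=0°, θ1=180°, e=0
[2] after rotate(0, -90): config: θ0=270°, θ1=180°, e=0
[3] after rotate(0, 180): config: θ0=90°, θ1=180°, e=0

config: θ0=90°, θ1=180°, e=0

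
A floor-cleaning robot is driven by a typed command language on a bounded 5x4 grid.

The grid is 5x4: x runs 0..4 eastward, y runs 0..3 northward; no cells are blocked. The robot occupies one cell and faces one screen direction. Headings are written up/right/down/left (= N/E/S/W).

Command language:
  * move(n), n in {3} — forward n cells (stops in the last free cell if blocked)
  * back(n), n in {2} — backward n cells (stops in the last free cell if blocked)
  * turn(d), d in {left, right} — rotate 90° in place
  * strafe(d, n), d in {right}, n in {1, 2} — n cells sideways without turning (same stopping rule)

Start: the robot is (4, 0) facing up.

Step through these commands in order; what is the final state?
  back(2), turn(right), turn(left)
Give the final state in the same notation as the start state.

(4, 0) facing up

from: (4, 0) facing up
1. back(2) → (4, 0) facing up
2. turn(right) → (4, 0) facing right
3. turn(left) → (4, 0) facing up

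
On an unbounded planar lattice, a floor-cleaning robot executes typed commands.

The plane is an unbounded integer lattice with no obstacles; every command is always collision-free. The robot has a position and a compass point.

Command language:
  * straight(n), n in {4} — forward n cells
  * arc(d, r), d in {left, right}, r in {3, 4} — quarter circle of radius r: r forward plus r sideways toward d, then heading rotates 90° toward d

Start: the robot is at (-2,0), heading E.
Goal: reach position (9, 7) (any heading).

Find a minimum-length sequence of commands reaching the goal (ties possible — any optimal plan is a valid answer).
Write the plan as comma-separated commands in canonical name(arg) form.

initial: at (-2,0), heading E
[1] after arc(left, 4): at (2,4), heading N
[2] after arc(right, 3): at (5,7), heading E
[3] after straight(4): at (9,7), heading E
shorter routes all fall short; 3 is best.

arc(left, 4), arc(right, 3), straight(4)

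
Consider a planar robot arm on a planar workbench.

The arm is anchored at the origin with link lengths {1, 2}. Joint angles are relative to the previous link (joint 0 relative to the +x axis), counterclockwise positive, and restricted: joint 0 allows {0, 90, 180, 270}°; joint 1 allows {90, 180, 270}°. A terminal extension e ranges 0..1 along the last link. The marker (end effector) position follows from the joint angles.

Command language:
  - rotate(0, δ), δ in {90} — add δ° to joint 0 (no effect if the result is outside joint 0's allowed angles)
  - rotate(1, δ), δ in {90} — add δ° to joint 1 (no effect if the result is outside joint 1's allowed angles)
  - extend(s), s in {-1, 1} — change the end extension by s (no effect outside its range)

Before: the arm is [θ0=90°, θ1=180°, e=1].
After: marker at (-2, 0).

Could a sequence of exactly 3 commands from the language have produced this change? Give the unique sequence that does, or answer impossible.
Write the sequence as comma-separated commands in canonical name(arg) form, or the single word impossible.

start: [θ0=90°, θ1=180°, e=1]
step 1 (rotate(0, 90)): [θ0=180°, θ1=180°, e=1]
step 2 (rotate(0, 90)): [θ0=270°, θ1=180°, e=1]
step 3 (rotate(0, 90)): [θ0=0°, θ1=180°, e=1]
no rival 3-sequence matches.

rotate(0, 90), rotate(0, 90), rotate(0, 90)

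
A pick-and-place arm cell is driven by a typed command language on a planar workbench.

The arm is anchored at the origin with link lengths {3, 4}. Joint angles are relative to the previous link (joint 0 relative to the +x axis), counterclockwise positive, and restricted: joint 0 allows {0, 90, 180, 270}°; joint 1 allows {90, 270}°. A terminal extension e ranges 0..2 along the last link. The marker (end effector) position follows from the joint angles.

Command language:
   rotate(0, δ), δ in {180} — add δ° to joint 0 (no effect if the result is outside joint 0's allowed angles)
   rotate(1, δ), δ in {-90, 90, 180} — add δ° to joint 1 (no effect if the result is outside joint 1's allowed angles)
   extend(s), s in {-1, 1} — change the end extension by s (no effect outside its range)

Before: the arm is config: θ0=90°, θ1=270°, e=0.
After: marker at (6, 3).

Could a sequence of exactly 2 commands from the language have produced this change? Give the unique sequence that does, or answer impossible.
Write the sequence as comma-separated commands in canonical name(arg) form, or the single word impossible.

from: config: θ0=90°, θ1=270°, e=0
t=1 extend(1) ⇒ config: θ0=90°, θ1=270°, e=1
t=2 extend(1) ⇒ config: θ0=90°, θ1=270°, e=2
all 36 alternatives checked — unique.

extend(1), extend(1)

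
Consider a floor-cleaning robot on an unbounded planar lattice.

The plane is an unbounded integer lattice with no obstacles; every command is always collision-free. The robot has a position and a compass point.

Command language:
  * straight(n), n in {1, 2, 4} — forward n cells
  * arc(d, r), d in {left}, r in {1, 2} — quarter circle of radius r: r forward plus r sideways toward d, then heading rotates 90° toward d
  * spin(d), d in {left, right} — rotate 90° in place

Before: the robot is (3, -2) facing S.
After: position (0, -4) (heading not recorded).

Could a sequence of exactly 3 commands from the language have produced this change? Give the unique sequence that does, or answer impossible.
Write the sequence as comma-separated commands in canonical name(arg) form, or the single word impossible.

spin(right), straight(1), arc(left, 2)

key: order matters: swapping spin(right) and arc(left, 2) lands elsewhere
initial: (3, -2) facing S
step 1 (spin(right)): (3, -2) facing W
step 2 (straight(1)): (2, -2) facing W
step 3 (arc(left, 2)): (0, -4) facing S
no rival 3-sequence matches.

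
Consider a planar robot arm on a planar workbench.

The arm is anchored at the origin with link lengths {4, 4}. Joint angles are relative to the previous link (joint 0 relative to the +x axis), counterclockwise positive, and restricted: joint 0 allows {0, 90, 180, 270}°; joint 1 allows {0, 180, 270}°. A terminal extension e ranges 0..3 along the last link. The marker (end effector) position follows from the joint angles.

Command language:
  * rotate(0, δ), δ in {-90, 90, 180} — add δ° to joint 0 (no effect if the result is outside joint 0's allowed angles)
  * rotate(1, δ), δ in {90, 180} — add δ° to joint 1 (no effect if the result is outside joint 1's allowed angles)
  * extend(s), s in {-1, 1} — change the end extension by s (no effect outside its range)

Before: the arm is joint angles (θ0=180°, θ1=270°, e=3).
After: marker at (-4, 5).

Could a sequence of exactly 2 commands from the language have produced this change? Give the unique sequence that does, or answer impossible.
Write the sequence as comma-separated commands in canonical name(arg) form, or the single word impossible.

extend(-1), extend(-1)

start: joint angles (θ0=180°, θ1=270°, e=3)
[1] after extend(-1): joint angles (θ0=180°, θ1=270°, e=2)
[2] after extend(-1): joint angles (θ0=180°, θ1=270°, e=1)
no other 2-command option fits: unique.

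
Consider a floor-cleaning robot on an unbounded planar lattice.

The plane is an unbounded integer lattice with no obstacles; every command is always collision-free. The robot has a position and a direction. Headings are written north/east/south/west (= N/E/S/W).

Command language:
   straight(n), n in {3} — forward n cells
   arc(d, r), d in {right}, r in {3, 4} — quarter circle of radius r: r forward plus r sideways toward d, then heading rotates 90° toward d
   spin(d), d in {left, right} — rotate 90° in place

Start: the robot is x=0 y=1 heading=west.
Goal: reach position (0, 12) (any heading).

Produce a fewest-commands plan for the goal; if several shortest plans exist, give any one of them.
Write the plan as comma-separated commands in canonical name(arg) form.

arc(right, 4), straight(3), arc(right, 4)

from: x=0 y=1 heading=west
[1] after arc(right, 4): x=-4 y=5 heading=north
[2] after straight(3): x=-4 y=8 heading=north
[3] after arc(right, 4): x=0 y=12 heading=east
nothing shorter than 3 reaches the goal.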